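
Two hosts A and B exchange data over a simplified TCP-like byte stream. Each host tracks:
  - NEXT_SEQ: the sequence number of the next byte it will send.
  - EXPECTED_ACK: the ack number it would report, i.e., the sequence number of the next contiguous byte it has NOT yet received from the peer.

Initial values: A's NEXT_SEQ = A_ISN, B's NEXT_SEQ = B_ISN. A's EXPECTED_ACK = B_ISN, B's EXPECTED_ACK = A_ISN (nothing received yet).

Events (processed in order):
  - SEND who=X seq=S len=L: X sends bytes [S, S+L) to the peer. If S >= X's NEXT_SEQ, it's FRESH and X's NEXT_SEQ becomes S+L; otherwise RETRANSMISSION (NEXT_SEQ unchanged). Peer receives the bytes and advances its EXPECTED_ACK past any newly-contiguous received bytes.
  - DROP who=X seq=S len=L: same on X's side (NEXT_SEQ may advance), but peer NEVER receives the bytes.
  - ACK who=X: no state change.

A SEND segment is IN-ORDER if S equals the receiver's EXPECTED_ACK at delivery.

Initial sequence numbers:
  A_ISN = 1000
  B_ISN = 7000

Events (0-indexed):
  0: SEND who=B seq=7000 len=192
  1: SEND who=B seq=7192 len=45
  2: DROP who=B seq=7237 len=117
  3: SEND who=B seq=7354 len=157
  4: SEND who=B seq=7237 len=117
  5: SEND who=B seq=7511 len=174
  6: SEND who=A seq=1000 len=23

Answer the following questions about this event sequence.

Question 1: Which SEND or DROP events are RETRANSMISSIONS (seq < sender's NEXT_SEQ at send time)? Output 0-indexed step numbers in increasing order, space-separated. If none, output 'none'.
Step 0: SEND seq=7000 -> fresh
Step 1: SEND seq=7192 -> fresh
Step 2: DROP seq=7237 -> fresh
Step 3: SEND seq=7354 -> fresh
Step 4: SEND seq=7237 -> retransmit
Step 5: SEND seq=7511 -> fresh
Step 6: SEND seq=1000 -> fresh

Answer: 4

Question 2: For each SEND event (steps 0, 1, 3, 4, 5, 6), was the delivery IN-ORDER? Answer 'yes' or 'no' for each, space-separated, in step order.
Step 0: SEND seq=7000 -> in-order
Step 1: SEND seq=7192 -> in-order
Step 3: SEND seq=7354 -> out-of-order
Step 4: SEND seq=7237 -> in-order
Step 5: SEND seq=7511 -> in-order
Step 6: SEND seq=1000 -> in-order

Answer: yes yes no yes yes yes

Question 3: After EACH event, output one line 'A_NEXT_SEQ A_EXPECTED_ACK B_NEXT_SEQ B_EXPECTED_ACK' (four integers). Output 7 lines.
1000 7192 7192 1000
1000 7237 7237 1000
1000 7237 7354 1000
1000 7237 7511 1000
1000 7511 7511 1000
1000 7685 7685 1000
1023 7685 7685 1023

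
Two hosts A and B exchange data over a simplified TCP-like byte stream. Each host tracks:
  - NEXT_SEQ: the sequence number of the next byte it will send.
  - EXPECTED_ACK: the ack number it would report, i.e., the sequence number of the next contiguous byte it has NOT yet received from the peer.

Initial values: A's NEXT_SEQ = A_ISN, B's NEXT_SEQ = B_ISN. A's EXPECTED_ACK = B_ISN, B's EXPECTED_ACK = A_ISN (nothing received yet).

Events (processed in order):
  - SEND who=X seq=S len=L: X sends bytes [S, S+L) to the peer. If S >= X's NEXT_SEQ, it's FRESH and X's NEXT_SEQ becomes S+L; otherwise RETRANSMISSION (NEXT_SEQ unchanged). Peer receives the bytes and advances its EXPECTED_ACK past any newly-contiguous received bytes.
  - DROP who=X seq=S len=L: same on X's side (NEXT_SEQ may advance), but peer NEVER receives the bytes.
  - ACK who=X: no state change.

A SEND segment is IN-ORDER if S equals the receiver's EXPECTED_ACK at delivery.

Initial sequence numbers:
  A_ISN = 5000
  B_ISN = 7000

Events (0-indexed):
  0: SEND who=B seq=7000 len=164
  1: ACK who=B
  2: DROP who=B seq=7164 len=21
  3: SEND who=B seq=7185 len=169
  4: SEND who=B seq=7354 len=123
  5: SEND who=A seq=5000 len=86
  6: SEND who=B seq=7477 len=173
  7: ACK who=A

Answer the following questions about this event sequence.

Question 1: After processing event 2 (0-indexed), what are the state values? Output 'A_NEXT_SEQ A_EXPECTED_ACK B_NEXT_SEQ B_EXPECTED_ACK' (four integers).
After event 0: A_seq=5000 A_ack=7164 B_seq=7164 B_ack=5000
After event 1: A_seq=5000 A_ack=7164 B_seq=7164 B_ack=5000
After event 2: A_seq=5000 A_ack=7164 B_seq=7185 B_ack=5000

5000 7164 7185 5000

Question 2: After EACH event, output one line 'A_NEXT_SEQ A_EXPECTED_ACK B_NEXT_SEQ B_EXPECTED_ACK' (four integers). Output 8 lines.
5000 7164 7164 5000
5000 7164 7164 5000
5000 7164 7185 5000
5000 7164 7354 5000
5000 7164 7477 5000
5086 7164 7477 5086
5086 7164 7650 5086
5086 7164 7650 5086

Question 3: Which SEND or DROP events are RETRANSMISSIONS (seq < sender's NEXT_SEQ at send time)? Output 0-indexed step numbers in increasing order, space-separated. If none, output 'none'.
Step 0: SEND seq=7000 -> fresh
Step 2: DROP seq=7164 -> fresh
Step 3: SEND seq=7185 -> fresh
Step 4: SEND seq=7354 -> fresh
Step 5: SEND seq=5000 -> fresh
Step 6: SEND seq=7477 -> fresh

Answer: none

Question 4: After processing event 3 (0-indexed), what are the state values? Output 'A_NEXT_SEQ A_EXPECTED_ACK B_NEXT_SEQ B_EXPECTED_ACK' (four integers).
After event 0: A_seq=5000 A_ack=7164 B_seq=7164 B_ack=5000
After event 1: A_seq=5000 A_ack=7164 B_seq=7164 B_ack=5000
After event 2: A_seq=5000 A_ack=7164 B_seq=7185 B_ack=5000
After event 3: A_seq=5000 A_ack=7164 B_seq=7354 B_ack=5000

5000 7164 7354 5000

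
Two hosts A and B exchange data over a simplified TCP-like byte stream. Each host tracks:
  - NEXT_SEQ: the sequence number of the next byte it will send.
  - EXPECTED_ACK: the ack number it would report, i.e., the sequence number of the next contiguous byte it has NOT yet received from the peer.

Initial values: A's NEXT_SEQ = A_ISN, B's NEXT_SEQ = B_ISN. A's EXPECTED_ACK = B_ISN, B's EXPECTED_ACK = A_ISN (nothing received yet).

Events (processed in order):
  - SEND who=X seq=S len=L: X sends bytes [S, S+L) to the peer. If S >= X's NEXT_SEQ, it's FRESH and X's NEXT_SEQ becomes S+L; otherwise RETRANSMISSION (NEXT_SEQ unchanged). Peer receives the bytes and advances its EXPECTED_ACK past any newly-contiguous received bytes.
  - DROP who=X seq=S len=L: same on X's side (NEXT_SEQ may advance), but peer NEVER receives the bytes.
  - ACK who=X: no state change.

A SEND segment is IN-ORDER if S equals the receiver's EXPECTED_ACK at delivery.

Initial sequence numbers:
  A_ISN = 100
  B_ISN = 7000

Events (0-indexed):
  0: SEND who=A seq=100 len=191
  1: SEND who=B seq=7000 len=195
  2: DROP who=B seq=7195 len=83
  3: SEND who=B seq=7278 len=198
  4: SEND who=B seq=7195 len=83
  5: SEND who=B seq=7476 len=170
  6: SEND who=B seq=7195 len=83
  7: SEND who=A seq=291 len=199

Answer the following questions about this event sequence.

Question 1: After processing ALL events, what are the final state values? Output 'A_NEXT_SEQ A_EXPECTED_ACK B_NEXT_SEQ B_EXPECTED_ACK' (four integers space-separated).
After event 0: A_seq=291 A_ack=7000 B_seq=7000 B_ack=291
After event 1: A_seq=291 A_ack=7195 B_seq=7195 B_ack=291
After event 2: A_seq=291 A_ack=7195 B_seq=7278 B_ack=291
After event 3: A_seq=291 A_ack=7195 B_seq=7476 B_ack=291
After event 4: A_seq=291 A_ack=7476 B_seq=7476 B_ack=291
After event 5: A_seq=291 A_ack=7646 B_seq=7646 B_ack=291
After event 6: A_seq=291 A_ack=7646 B_seq=7646 B_ack=291
After event 7: A_seq=490 A_ack=7646 B_seq=7646 B_ack=490

Answer: 490 7646 7646 490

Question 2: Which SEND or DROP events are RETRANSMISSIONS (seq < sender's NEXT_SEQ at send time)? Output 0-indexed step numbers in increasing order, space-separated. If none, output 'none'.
Step 0: SEND seq=100 -> fresh
Step 1: SEND seq=7000 -> fresh
Step 2: DROP seq=7195 -> fresh
Step 3: SEND seq=7278 -> fresh
Step 4: SEND seq=7195 -> retransmit
Step 5: SEND seq=7476 -> fresh
Step 6: SEND seq=7195 -> retransmit
Step 7: SEND seq=291 -> fresh

Answer: 4 6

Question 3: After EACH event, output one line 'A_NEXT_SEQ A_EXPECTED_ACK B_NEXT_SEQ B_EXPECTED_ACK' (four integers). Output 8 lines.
291 7000 7000 291
291 7195 7195 291
291 7195 7278 291
291 7195 7476 291
291 7476 7476 291
291 7646 7646 291
291 7646 7646 291
490 7646 7646 490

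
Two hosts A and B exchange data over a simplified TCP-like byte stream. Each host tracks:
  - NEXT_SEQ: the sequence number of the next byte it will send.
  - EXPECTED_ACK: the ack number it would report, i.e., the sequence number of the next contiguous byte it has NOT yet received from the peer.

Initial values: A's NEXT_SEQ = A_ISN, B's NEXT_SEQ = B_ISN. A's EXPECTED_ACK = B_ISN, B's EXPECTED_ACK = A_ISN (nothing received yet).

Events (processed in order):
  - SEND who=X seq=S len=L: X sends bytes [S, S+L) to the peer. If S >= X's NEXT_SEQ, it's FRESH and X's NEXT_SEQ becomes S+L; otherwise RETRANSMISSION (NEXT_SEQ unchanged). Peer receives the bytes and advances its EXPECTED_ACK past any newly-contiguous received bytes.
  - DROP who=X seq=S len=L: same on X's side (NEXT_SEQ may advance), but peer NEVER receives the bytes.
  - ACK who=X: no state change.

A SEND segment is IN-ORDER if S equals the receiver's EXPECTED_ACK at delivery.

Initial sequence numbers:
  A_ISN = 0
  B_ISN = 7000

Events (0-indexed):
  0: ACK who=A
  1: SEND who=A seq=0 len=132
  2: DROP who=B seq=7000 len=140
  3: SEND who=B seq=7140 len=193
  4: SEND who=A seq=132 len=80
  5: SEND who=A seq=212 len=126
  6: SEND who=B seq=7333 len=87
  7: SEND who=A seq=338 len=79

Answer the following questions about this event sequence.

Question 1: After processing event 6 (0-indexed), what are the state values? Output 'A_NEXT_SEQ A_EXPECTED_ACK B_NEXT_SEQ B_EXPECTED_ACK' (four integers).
After event 0: A_seq=0 A_ack=7000 B_seq=7000 B_ack=0
After event 1: A_seq=132 A_ack=7000 B_seq=7000 B_ack=132
After event 2: A_seq=132 A_ack=7000 B_seq=7140 B_ack=132
After event 3: A_seq=132 A_ack=7000 B_seq=7333 B_ack=132
After event 4: A_seq=212 A_ack=7000 B_seq=7333 B_ack=212
After event 5: A_seq=338 A_ack=7000 B_seq=7333 B_ack=338
After event 6: A_seq=338 A_ack=7000 B_seq=7420 B_ack=338

338 7000 7420 338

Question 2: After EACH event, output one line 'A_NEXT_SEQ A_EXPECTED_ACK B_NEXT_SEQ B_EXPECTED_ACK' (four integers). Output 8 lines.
0 7000 7000 0
132 7000 7000 132
132 7000 7140 132
132 7000 7333 132
212 7000 7333 212
338 7000 7333 338
338 7000 7420 338
417 7000 7420 417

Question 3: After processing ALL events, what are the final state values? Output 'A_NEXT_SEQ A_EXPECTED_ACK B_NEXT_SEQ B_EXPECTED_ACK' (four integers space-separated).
Answer: 417 7000 7420 417

Derivation:
After event 0: A_seq=0 A_ack=7000 B_seq=7000 B_ack=0
After event 1: A_seq=132 A_ack=7000 B_seq=7000 B_ack=132
After event 2: A_seq=132 A_ack=7000 B_seq=7140 B_ack=132
After event 3: A_seq=132 A_ack=7000 B_seq=7333 B_ack=132
After event 4: A_seq=212 A_ack=7000 B_seq=7333 B_ack=212
After event 5: A_seq=338 A_ack=7000 B_seq=7333 B_ack=338
After event 6: A_seq=338 A_ack=7000 B_seq=7420 B_ack=338
After event 7: A_seq=417 A_ack=7000 B_seq=7420 B_ack=417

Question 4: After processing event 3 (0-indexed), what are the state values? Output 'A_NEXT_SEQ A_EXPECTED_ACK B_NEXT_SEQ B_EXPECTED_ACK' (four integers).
After event 0: A_seq=0 A_ack=7000 B_seq=7000 B_ack=0
After event 1: A_seq=132 A_ack=7000 B_seq=7000 B_ack=132
After event 2: A_seq=132 A_ack=7000 B_seq=7140 B_ack=132
After event 3: A_seq=132 A_ack=7000 B_seq=7333 B_ack=132

132 7000 7333 132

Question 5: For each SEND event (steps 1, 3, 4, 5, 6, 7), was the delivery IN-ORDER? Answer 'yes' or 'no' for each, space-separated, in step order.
Answer: yes no yes yes no yes

Derivation:
Step 1: SEND seq=0 -> in-order
Step 3: SEND seq=7140 -> out-of-order
Step 4: SEND seq=132 -> in-order
Step 5: SEND seq=212 -> in-order
Step 6: SEND seq=7333 -> out-of-order
Step 7: SEND seq=338 -> in-order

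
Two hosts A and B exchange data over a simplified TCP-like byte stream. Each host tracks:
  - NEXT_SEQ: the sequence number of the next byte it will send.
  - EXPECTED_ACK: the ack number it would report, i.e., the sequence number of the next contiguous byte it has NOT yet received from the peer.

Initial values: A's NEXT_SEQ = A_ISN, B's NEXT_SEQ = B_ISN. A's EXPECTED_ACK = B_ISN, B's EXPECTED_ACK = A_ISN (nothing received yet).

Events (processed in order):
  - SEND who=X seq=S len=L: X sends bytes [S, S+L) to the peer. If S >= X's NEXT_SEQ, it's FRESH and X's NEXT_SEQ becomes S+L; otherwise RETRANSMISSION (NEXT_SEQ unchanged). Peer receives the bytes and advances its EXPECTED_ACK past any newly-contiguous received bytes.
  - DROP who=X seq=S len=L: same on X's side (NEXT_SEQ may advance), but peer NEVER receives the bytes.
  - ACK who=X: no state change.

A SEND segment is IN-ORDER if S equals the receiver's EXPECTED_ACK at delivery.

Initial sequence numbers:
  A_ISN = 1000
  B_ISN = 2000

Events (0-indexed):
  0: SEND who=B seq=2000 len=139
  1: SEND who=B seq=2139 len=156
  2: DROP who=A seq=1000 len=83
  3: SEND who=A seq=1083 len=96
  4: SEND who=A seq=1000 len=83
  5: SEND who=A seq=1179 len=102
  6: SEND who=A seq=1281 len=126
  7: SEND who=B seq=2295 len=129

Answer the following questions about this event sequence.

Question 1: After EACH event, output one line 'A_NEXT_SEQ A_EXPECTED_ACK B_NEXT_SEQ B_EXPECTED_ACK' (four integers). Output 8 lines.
1000 2139 2139 1000
1000 2295 2295 1000
1083 2295 2295 1000
1179 2295 2295 1000
1179 2295 2295 1179
1281 2295 2295 1281
1407 2295 2295 1407
1407 2424 2424 1407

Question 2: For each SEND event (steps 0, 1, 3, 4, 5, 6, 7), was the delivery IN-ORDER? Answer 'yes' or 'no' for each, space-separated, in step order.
Step 0: SEND seq=2000 -> in-order
Step 1: SEND seq=2139 -> in-order
Step 3: SEND seq=1083 -> out-of-order
Step 4: SEND seq=1000 -> in-order
Step 5: SEND seq=1179 -> in-order
Step 6: SEND seq=1281 -> in-order
Step 7: SEND seq=2295 -> in-order

Answer: yes yes no yes yes yes yes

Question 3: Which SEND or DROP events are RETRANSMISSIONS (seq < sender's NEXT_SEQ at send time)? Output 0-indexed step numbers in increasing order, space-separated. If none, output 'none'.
Answer: 4

Derivation:
Step 0: SEND seq=2000 -> fresh
Step 1: SEND seq=2139 -> fresh
Step 2: DROP seq=1000 -> fresh
Step 3: SEND seq=1083 -> fresh
Step 4: SEND seq=1000 -> retransmit
Step 5: SEND seq=1179 -> fresh
Step 6: SEND seq=1281 -> fresh
Step 7: SEND seq=2295 -> fresh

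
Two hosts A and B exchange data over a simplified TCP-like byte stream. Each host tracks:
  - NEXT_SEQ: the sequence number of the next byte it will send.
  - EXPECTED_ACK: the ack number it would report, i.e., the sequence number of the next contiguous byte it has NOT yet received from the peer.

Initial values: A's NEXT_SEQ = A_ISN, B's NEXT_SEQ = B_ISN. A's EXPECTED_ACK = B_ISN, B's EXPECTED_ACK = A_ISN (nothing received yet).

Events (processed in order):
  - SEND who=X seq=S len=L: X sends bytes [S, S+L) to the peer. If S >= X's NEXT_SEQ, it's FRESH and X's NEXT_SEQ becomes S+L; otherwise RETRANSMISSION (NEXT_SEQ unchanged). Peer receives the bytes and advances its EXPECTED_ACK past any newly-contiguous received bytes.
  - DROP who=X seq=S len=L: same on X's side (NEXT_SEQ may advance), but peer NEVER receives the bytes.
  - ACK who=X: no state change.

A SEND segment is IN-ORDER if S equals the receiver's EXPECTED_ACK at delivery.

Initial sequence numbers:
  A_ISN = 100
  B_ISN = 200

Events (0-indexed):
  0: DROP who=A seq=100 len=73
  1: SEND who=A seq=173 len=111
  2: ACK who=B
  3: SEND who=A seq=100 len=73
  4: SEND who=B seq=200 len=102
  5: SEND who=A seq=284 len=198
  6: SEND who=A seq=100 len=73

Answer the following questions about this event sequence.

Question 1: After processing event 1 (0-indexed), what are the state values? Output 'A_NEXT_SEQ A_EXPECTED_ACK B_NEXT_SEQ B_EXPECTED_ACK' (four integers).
After event 0: A_seq=173 A_ack=200 B_seq=200 B_ack=100
After event 1: A_seq=284 A_ack=200 B_seq=200 B_ack=100

284 200 200 100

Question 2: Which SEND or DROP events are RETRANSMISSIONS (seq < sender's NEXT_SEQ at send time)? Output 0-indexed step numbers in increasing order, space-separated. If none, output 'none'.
Answer: 3 6

Derivation:
Step 0: DROP seq=100 -> fresh
Step 1: SEND seq=173 -> fresh
Step 3: SEND seq=100 -> retransmit
Step 4: SEND seq=200 -> fresh
Step 5: SEND seq=284 -> fresh
Step 6: SEND seq=100 -> retransmit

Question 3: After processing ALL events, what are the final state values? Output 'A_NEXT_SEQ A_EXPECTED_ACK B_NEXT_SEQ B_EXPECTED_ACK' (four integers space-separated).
After event 0: A_seq=173 A_ack=200 B_seq=200 B_ack=100
After event 1: A_seq=284 A_ack=200 B_seq=200 B_ack=100
After event 2: A_seq=284 A_ack=200 B_seq=200 B_ack=100
After event 3: A_seq=284 A_ack=200 B_seq=200 B_ack=284
After event 4: A_seq=284 A_ack=302 B_seq=302 B_ack=284
After event 5: A_seq=482 A_ack=302 B_seq=302 B_ack=482
After event 6: A_seq=482 A_ack=302 B_seq=302 B_ack=482

Answer: 482 302 302 482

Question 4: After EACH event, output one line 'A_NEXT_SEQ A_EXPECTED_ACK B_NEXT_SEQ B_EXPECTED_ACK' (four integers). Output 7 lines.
173 200 200 100
284 200 200 100
284 200 200 100
284 200 200 284
284 302 302 284
482 302 302 482
482 302 302 482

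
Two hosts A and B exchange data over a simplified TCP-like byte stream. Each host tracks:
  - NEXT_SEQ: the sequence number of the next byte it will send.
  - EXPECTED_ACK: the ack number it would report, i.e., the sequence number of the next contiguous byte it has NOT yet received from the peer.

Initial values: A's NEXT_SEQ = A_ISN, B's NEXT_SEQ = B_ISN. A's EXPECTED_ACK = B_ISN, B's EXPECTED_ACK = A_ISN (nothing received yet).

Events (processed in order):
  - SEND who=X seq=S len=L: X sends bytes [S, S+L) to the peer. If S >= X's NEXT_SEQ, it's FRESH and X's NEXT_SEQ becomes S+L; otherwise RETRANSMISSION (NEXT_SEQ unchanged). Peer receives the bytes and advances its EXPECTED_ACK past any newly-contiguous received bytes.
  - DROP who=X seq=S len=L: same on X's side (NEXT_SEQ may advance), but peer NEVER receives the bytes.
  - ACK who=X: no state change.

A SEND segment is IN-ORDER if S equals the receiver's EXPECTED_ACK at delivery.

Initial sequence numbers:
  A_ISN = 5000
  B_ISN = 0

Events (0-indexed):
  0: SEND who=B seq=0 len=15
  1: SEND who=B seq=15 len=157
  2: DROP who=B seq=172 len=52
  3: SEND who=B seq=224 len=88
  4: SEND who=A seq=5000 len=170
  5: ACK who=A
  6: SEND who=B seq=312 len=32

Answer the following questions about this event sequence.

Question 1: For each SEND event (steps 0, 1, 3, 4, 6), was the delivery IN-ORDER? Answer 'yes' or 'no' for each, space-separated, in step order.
Answer: yes yes no yes no

Derivation:
Step 0: SEND seq=0 -> in-order
Step 1: SEND seq=15 -> in-order
Step 3: SEND seq=224 -> out-of-order
Step 4: SEND seq=5000 -> in-order
Step 6: SEND seq=312 -> out-of-order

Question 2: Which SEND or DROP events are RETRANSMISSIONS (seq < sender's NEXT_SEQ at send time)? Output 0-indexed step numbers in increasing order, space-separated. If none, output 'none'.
Step 0: SEND seq=0 -> fresh
Step 1: SEND seq=15 -> fresh
Step 2: DROP seq=172 -> fresh
Step 3: SEND seq=224 -> fresh
Step 4: SEND seq=5000 -> fresh
Step 6: SEND seq=312 -> fresh

Answer: none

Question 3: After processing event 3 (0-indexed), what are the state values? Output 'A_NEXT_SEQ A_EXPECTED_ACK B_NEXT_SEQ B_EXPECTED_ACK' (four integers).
After event 0: A_seq=5000 A_ack=15 B_seq=15 B_ack=5000
After event 1: A_seq=5000 A_ack=172 B_seq=172 B_ack=5000
After event 2: A_seq=5000 A_ack=172 B_seq=224 B_ack=5000
After event 3: A_seq=5000 A_ack=172 B_seq=312 B_ack=5000

5000 172 312 5000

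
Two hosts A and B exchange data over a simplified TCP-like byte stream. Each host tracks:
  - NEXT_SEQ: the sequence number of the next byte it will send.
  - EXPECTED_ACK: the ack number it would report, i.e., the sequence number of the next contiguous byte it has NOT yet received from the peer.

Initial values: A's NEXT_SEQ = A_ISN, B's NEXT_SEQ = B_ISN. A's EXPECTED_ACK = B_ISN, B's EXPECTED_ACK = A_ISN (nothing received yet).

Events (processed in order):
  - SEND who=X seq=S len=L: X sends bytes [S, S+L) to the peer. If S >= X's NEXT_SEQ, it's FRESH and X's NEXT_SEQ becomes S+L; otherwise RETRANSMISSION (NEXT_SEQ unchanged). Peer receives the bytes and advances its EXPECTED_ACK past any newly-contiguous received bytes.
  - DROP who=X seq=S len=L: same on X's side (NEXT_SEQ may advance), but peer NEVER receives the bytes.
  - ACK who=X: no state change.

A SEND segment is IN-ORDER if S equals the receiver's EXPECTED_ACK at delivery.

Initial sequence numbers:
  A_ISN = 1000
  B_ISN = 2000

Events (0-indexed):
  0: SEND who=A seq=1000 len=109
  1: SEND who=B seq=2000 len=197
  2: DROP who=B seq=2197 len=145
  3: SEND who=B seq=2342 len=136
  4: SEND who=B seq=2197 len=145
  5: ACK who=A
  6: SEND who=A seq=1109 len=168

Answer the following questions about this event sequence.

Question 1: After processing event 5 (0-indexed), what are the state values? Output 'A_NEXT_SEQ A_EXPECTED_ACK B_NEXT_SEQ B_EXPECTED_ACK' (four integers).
After event 0: A_seq=1109 A_ack=2000 B_seq=2000 B_ack=1109
After event 1: A_seq=1109 A_ack=2197 B_seq=2197 B_ack=1109
After event 2: A_seq=1109 A_ack=2197 B_seq=2342 B_ack=1109
After event 3: A_seq=1109 A_ack=2197 B_seq=2478 B_ack=1109
After event 4: A_seq=1109 A_ack=2478 B_seq=2478 B_ack=1109
After event 5: A_seq=1109 A_ack=2478 B_seq=2478 B_ack=1109

1109 2478 2478 1109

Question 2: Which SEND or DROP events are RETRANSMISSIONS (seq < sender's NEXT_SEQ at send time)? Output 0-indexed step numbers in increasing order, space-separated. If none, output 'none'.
Answer: 4

Derivation:
Step 0: SEND seq=1000 -> fresh
Step 1: SEND seq=2000 -> fresh
Step 2: DROP seq=2197 -> fresh
Step 3: SEND seq=2342 -> fresh
Step 4: SEND seq=2197 -> retransmit
Step 6: SEND seq=1109 -> fresh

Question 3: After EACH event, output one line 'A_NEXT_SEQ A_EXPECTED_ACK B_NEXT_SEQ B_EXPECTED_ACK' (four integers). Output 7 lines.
1109 2000 2000 1109
1109 2197 2197 1109
1109 2197 2342 1109
1109 2197 2478 1109
1109 2478 2478 1109
1109 2478 2478 1109
1277 2478 2478 1277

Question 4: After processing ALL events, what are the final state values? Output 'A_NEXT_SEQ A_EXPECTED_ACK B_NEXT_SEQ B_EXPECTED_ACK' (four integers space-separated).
After event 0: A_seq=1109 A_ack=2000 B_seq=2000 B_ack=1109
After event 1: A_seq=1109 A_ack=2197 B_seq=2197 B_ack=1109
After event 2: A_seq=1109 A_ack=2197 B_seq=2342 B_ack=1109
After event 3: A_seq=1109 A_ack=2197 B_seq=2478 B_ack=1109
After event 4: A_seq=1109 A_ack=2478 B_seq=2478 B_ack=1109
After event 5: A_seq=1109 A_ack=2478 B_seq=2478 B_ack=1109
After event 6: A_seq=1277 A_ack=2478 B_seq=2478 B_ack=1277

Answer: 1277 2478 2478 1277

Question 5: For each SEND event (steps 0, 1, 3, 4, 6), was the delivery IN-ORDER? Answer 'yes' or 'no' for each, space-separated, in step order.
Step 0: SEND seq=1000 -> in-order
Step 1: SEND seq=2000 -> in-order
Step 3: SEND seq=2342 -> out-of-order
Step 4: SEND seq=2197 -> in-order
Step 6: SEND seq=1109 -> in-order

Answer: yes yes no yes yes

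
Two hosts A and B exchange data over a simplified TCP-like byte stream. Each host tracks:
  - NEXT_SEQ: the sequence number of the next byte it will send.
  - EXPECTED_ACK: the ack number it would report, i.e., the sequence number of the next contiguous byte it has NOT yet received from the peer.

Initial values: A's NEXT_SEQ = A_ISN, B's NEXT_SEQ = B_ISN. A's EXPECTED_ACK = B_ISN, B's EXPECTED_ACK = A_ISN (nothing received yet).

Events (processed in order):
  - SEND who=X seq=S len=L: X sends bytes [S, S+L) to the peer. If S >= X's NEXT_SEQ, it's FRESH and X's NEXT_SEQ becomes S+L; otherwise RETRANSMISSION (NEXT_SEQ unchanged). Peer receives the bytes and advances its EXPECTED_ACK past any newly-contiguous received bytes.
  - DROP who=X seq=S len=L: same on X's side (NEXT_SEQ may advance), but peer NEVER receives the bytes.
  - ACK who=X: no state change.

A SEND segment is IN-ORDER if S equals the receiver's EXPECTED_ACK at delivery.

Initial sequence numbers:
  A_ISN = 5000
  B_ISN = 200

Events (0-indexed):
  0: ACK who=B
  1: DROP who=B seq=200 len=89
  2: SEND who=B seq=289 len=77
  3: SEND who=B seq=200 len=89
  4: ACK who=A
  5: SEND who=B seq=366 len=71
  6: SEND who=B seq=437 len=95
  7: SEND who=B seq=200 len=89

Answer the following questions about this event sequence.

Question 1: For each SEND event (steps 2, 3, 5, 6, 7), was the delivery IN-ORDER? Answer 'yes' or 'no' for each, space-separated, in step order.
Step 2: SEND seq=289 -> out-of-order
Step 3: SEND seq=200 -> in-order
Step 5: SEND seq=366 -> in-order
Step 6: SEND seq=437 -> in-order
Step 7: SEND seq=200 -> out-of-order

Answer: no yes yes yes no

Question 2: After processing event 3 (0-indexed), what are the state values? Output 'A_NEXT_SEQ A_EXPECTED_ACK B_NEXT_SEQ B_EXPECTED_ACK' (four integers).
After event 0: A_seq=5000 A_ack=200 B_seq=200 B_ack=5000
After event 1: A_seq=5000 A_ack=200 B_seq=289 B_ack=5000
After event 2: A_seq=5000 A_ack=200 B_seq=366 B_ack=5000
After event 3: A_seq=5000 A_ack=366 B_seq=366 B_ack=5000

5000 366 366 5000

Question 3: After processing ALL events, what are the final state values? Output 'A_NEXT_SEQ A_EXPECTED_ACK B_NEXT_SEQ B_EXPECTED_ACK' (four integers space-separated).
Answer: 5000 532 532 5000

Derivation:
After event 0: A_seq=5000 A_ack=200 B_seq=200 B_ack=5000
After event 1: A_seq=5000 A_ack=200 B_seq=289 B_ack=5000
After event 2: A_seq=5000 A_ack=200 B_seq=366 B_ack=5000
After event 3: A_seq=5000 A_ack=366 B_seq=366 B_ack=5000
After event 4: A_seq=5000 A_ack=366 B_seq=366 B_ack=5000
After event 5: A_seq=5000 A_ack=437 B_seq=437 B_ack=5000
After event 6: A_seq=5000 A_ack=532 B_seq=532 B_ack=5000
After event 7: A_seq=5000 A_ack=532 B_seq=532 B_ack=5000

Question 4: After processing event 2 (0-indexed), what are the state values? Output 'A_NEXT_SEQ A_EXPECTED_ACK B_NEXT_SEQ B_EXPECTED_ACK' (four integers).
After event 0: A_seq=5000 A_ack=200 B_seq=200 B_ack=5000
After event 1: A_seq=5000 A_ack=200 B_seq=289 B_ack=5000
After event 2: A_seq=5000 A_ack=200 B_seq=366 B_ack=5000

5000 200 366 5000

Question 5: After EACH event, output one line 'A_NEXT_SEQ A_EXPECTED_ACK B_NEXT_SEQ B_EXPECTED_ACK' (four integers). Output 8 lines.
5000 200 200 5000
5000 200 289 5000
5000 200 366 5000
5000 366 366 5000
5000 366 366 5000
5000 437 437 5000
5000 532 532 5000
5000 532 532 5000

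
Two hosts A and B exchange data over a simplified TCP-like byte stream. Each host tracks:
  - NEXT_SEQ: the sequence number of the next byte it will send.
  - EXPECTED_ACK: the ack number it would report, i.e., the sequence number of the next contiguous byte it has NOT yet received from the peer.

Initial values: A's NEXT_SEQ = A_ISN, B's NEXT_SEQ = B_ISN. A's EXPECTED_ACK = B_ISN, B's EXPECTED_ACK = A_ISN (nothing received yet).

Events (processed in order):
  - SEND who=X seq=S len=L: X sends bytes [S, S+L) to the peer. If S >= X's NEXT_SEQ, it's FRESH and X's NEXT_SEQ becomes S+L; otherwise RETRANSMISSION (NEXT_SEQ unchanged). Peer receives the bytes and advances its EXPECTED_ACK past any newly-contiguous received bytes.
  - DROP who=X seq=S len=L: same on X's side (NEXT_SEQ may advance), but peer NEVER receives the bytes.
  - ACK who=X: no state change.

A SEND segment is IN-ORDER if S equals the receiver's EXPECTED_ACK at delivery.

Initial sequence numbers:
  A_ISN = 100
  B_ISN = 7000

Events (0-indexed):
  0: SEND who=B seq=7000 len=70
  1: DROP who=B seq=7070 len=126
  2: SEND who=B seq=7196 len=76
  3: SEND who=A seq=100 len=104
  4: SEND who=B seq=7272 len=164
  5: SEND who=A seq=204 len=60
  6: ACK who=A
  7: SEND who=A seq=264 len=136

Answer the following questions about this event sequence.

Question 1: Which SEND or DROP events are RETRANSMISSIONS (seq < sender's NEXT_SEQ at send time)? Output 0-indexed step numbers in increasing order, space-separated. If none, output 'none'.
Answer: none

Derivation:
Step 0: SEND seq=7000 -> fresh
Step 1: DROP seq=7070 -> fresh
Step 2: SEND seq=7196 -> fresh
Step 3: SEND seq=100 -> fresh
Step 4: SEND seq=7272 -> fresh
Step 5: SEND seq=204 -> fresh
Step 7: SEND seq=264 -> fresh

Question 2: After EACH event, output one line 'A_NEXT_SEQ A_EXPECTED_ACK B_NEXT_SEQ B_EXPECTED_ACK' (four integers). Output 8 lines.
100 7070 7070 100
100 7070 7196 100
100 7070 7272 100
204 7070 7272 204
204 7070 7436 204
264 7070 7436 264
264 7070 7436 264
400 7070 7436 400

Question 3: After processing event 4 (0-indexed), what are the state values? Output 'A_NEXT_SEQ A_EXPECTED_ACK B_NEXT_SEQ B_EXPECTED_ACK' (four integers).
After event 0: A_seq=100 A_ack=7070 B_seq=7070 B_ack=100
After event 1: A_seq=100 A_ack=7070 B_seq=7196 B_ack=100
After event 2: A_seq=100 A_ack=7070 B_seq=7272 B_ack=100
After event 3: A_seq=204 A_ack=7070 B_seq=7272 B_ack=204
After event 4: A_seq=204 A_ack=7070 B_seq=7436 B_ack=204

204 7070 7436 204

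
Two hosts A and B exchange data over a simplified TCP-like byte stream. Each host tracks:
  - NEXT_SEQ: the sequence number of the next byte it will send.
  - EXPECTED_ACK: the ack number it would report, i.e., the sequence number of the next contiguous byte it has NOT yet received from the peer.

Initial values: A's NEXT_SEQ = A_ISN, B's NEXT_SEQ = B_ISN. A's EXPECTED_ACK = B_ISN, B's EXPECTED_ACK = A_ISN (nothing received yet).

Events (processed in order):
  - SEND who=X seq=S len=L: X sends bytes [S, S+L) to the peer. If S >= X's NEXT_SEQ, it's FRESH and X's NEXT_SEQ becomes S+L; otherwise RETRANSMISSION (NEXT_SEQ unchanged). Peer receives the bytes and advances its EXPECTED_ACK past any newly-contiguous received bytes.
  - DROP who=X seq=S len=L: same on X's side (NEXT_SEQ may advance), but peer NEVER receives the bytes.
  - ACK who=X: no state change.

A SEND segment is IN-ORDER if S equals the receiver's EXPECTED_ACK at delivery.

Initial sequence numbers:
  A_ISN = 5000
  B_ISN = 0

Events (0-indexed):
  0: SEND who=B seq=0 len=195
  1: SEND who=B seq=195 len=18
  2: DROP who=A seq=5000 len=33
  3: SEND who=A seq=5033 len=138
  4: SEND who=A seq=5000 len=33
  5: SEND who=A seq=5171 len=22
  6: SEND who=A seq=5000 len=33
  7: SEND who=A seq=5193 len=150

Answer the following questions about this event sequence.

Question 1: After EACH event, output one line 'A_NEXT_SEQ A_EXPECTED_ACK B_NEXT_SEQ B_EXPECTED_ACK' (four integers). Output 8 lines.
5000 195 195 5000
5000 213 213 5000
5033 213 213 5000
5171 213 213 5000
5171 213 213 5171
5193 213 213 5193
5193 213 213 5193
5343 213 213 5343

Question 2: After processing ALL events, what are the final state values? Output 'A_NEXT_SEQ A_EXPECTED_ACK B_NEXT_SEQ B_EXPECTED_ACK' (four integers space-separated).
Answer: 5343 213 213 5343

Derivation:
After event 0: A_seq=5000 A_ack=195 B_seq=195 B_ack=5000
After event 1: A_seq=5000 A_ack=213 B_seq=213 B_ack=5000
After event 2: A_seq=5033 A_ack=213 B_seq=213 B_ack=5000
After event 3: A_seq=5171 A_ack=213 B_seq=213 B_ack=5000
After event 4: A_seq=5171 A_ack=213 B_seq=213 B_ack=5171
After event 5: A_seq=5193 A_ack=213 B_seq=213 B_ack=5193
After event 6: A_seq=5193 A_ack=213 B_seq=213 B_ack=5193
After event 7: A_seq=5343 A_ack=213 B_seq=213 B_ack=5343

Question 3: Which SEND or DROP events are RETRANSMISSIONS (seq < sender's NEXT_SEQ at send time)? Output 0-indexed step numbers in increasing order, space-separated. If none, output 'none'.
Answer: 4 6

Derivation:
Step 0: SEND seq=0 -> fresh
Step 1: SEND seq=195 -> fresh
Step 2: DROP seq=5000 -> fresh
Step 3: SEND seq=5033 -> fresh
Step 4: SEND seq=5000 -> retransmit
Step 5: SEND seq=5171 -> fresh
Step 6: SEND seq=5000 -> retransmit
Step 7: SEND seq=5193 -> fresh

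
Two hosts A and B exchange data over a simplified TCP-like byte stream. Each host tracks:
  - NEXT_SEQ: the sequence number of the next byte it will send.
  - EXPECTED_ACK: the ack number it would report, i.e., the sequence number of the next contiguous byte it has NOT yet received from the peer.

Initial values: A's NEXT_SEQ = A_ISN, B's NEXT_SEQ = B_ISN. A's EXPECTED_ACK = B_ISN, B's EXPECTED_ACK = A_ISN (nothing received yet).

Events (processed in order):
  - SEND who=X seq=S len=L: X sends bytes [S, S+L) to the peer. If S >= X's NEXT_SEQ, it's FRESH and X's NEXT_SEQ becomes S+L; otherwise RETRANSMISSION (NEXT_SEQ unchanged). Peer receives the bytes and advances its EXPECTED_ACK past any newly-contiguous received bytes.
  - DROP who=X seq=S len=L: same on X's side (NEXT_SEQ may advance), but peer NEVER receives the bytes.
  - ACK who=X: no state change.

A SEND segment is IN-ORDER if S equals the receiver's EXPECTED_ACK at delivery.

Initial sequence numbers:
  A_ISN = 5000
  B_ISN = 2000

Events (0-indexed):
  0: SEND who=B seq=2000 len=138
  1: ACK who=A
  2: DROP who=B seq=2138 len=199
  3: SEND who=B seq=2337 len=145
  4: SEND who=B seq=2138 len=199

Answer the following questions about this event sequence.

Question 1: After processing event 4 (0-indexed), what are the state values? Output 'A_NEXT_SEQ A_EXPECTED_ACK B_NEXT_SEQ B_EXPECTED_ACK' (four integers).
After event 0: A_seq=5000 A_ack=2138 B_seq=2138 B_ack=5000
After event 1: A_seq=5000 A_ack=2138 B_seq=2138 B_ack=5000
After event 2: A_seq=5000 A_ack=2138 B_seq=2337 B_ack=5000
After event 3: A_seq=5000 A_ack=2138 B_seq=2482 B_ack=5000
After event 4: A_seq=5000 A_ack=2482 B_seq=2482 B_ack=5000

5000 2482 2482 5000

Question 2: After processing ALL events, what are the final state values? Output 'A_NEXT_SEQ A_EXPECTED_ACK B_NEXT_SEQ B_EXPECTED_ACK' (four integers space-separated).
After event 0: A_seq=5000 A_ack=2138 B_seq=2138 B_ack=5000
After event 1: A_seq=5000 A_ack=2138 B_seq=2138 B_ack=5000
After event 2: A_seq=5000 A_ack=2138 B_seq=2337 B_ack=5000
After event 3: A_seq=5000 A_ack=2138 B_seq=2482 B_ack=5000
After event 4: A_seq=5000 A_ack=2482 B_seq=2482 B_ack=5000

Answer: 5000 2482 2482 5000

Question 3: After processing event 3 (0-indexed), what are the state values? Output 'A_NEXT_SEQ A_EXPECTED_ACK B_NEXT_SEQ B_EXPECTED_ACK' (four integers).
After event 0: A_seq=5000 A_ack=2138 B_seq=2138 B_ack=5000
After event 1: A_seq=5000 A_ack=2138 B_seq=2138 B_ack=5000
After event 2: A_seq=5000 A_ack=2138 B_seq=2337 B_ack=5000
After event 3: A_seq=5000 A_ack=2138 B_seq=2482 B_ack=5000

5000 2138 2482 5000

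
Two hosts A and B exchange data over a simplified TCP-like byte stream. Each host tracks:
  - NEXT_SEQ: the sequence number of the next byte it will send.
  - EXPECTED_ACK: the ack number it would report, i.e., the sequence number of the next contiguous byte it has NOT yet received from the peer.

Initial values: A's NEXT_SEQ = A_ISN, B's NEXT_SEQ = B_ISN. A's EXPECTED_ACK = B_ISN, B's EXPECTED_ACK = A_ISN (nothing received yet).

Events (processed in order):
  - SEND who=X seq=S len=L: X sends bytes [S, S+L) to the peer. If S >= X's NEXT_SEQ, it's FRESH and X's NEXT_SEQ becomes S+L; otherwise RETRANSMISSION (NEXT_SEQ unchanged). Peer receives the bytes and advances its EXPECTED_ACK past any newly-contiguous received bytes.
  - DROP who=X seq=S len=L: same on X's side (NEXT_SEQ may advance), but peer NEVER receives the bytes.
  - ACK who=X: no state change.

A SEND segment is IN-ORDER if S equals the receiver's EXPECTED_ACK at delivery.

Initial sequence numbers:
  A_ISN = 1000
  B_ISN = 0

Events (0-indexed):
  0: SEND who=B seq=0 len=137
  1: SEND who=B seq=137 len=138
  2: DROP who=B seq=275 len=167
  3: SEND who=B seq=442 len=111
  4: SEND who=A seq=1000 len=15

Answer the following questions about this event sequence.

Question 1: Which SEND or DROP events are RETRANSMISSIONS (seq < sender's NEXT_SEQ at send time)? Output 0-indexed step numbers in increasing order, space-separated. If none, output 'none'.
Answer: none

Derivation:
Step 0: SEND seq=0 -> fresh
Step 1: SEND seq=137 -> fresh
Step 2: DROP seq=275 -> fresh
Step 3: SEND seq=442 -> fresh
Step 4: SEND seq=1000 -> fresh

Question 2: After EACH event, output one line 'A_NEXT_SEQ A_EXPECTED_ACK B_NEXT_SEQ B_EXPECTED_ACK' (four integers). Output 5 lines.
1000 137 137 1000
1000 275 275 1000
1000 275 442 1000
1000 275 553 1000
1015 275 553 1015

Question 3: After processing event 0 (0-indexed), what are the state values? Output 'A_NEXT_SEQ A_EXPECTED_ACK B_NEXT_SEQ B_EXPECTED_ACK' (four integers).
After event 0: A_seq=1000 A_ack=137 B_seq=137 B_ack=1000

1000 137 137 1000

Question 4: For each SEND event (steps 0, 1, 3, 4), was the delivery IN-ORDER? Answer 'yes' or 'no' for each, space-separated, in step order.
Step 0: SEND seq=0 -> in-order
Step 1: SEND seq=137 -> in-order
Step 3: SEND seq=442 -> out-of-order
Step 4: SEND seq=1000 -> in-order

Answer: yes yes no yes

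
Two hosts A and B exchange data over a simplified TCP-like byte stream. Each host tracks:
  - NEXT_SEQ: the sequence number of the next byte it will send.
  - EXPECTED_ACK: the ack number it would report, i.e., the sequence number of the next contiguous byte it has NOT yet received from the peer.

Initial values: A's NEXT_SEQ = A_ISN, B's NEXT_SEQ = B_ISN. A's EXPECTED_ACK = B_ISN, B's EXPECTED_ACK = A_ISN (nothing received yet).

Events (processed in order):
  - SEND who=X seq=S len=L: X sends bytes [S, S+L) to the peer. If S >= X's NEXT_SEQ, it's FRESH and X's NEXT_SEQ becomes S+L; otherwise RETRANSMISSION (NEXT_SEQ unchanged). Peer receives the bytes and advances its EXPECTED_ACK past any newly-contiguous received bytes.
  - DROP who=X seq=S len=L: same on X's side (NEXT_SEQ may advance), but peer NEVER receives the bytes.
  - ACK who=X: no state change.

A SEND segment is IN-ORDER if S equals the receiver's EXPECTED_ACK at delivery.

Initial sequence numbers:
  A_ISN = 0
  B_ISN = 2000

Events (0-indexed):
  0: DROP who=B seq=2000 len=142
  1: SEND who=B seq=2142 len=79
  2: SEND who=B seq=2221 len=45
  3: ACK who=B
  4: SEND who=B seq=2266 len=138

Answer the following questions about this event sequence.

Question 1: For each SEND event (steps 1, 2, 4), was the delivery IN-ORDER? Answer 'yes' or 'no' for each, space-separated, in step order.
Step 1: SEND seq=2142 -> out-of-order
Step 2: SEND seq=2221 -> out-of-order
Step 4: SEND seq=2266 -> out-of-order

Answer: no no no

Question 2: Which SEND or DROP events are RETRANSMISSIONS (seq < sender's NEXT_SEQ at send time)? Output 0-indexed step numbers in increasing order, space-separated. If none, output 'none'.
Step 0: DROP seq=2000 -> fresh
Step 1: SEND seq=2142 -> fresh
Step 2: SEND seq=2221 -> fresh
Step 4: SEND seq=2266 -> fresh

Answer: none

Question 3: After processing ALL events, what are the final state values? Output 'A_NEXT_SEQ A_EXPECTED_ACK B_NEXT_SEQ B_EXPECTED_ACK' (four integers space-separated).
After event 0: A_seq=0 A_ack=2000 B_seq=2142 B_ack=0
After event 1: A_seq=0 A_ack=2000 B_seq=2221 B_ack=0
After event 2: A_seq=0 A_ack=2000 B_seq=2266 B_ack=0
After event 3: A_seq=0 A_ack=2000 B_seq=2266 B_ack=0
After event 4: A_seq=0 A_ack=2000 B_seq=2404 B_ack=0

Answer: 0 2000 2404 0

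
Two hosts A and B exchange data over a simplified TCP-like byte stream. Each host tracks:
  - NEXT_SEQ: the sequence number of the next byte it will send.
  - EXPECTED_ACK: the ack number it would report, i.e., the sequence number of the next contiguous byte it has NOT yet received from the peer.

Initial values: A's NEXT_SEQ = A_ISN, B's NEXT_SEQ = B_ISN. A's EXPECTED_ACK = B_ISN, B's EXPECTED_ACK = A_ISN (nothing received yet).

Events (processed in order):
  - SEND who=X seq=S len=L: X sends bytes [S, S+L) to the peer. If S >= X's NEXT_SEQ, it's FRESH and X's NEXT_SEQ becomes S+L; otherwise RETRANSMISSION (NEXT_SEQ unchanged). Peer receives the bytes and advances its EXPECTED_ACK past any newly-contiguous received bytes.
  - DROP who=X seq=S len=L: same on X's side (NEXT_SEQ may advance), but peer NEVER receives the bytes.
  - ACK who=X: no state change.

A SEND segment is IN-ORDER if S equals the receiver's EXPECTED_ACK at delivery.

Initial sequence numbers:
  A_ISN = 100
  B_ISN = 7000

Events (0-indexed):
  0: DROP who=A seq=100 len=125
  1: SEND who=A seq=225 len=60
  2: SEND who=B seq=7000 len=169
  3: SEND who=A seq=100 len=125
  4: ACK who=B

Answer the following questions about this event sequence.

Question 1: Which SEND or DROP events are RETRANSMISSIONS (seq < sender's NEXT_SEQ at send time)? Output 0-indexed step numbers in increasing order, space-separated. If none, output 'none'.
Answer: 3

Derivation:
Step 0: DROP seq=100 -> fresh
Step 1: SEND seq=225 -> fresh
Step 2: SEND seq=7000 -> fresh
Step 3: SEND seq=100 -> retransmit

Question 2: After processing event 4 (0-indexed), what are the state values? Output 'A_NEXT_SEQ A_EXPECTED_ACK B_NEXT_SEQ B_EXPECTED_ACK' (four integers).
After event 0: A_seq=225 A_ack=7000 B_seq=7000 B_ack=100
After event 1: A_seq=285 A_ack=7000 B_seq=7000 B_ack=100
After event 2: A_seq=285 A_ack=7169 B_seq=7169 B_ack=100
After event 3: A_seq=285 A_ack=7169 B_seq=7169 B_ack=285
After event 4: A_seq=285 A_ack=7169 B_seq=7169 B_ack=285

285 7169 7169 285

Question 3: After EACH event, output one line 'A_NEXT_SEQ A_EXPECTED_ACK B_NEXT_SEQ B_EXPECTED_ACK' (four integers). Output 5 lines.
225 7000 7000 100
285 7000 7000 100
285 7169 7169 100
285 7169 7169 285
285 7169 7169 285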